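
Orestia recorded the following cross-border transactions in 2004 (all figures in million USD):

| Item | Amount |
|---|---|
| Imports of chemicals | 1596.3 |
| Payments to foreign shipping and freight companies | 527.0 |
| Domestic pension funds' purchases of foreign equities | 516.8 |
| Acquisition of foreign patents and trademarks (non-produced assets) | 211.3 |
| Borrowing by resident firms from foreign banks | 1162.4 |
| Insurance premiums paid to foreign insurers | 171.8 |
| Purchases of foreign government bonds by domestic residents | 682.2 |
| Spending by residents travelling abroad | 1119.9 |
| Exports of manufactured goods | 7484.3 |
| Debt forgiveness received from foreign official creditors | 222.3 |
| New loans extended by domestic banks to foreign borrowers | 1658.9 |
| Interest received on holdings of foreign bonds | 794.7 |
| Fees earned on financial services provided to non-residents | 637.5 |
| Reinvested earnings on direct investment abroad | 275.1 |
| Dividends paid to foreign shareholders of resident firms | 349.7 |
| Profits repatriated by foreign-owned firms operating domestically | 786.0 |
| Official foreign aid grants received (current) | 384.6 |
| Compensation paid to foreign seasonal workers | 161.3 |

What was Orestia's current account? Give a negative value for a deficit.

Goods: -1596.3 + 7484.3 = 5888.0
Services: -1119.9 - 171.8 - 527.0 + 637.5 = -1181.2
Primary income: -349.7 - 786.0 + 275.1 + 794.7 - 161.3 = -227.2
Secondary income: 384.6
Current account = 5888.0 + (-1181.2) + (-227.2) + 384.6 = 4864.2
(Excluded from the current account — financial account: domestic pension funds' purchases of foreign equities 516.8, borrowing by resident firms from foreign banks 1162.4, purchases of foreign government bonds by domestic residents 682.2, new loans extended by domestic banks to foreign borrowers 1658.9; capital account: acquisition of foreign patents and trademarks (non-produced assets) 211.3, debt forgiveness received from foreign official creditors 222.3.)

4864.2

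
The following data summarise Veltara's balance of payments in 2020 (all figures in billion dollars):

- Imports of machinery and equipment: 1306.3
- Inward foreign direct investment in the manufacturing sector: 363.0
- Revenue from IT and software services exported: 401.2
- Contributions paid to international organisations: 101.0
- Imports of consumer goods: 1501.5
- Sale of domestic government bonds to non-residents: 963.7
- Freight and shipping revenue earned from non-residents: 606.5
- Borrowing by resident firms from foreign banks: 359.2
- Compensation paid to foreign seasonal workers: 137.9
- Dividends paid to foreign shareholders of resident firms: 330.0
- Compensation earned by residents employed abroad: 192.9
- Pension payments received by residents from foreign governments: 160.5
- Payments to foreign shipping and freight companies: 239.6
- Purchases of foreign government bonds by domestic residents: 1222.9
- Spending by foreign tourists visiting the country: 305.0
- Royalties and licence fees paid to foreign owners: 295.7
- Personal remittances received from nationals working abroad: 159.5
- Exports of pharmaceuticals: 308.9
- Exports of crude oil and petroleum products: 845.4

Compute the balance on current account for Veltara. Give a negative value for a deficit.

-932.1

Goods: -1501.5 + 845.4 + 308.9 - 1306.3 = -1653.5
Services: 606.5 - 295.7 + 401.2 + 305.0 - 239.6 = 777.4
Primary income: -330.0 + 192.9 - 137.9 = -275.0
Secondary income: -101.0 + 159.5 + 160.5 = 219.0
Current account = (-1653.5) + 777.4 + (-275.0) + 219.0 = -932.1
(Excluded from the current account — financial account: inward foreign direct investment in the manufacturing sector 363.0, sale of domestic government bonds to non-residents 963.7, borrowing by resident firms from foreign banks 359.2, purchases of foreign government bonds by domestic residents 1222.9.)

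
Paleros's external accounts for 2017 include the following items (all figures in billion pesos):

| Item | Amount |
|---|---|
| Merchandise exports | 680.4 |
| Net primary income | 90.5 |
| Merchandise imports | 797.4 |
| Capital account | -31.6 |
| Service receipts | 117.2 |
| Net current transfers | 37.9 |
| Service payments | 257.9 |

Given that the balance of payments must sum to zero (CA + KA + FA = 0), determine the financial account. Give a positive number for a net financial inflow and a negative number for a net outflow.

160.9

Goods balance = 680.4 - 797.4 = -117.0
Services balance = 117.2 - 257.9 = -140.7
Trade balance (goods + services) = -117.0 + (-140.7) = -257.7
Net primary income = 90.5
Net secondary income = 37.9
Current account = -257.7 + 90.5 + 37.9 = -129.3
Financial account = -(-129.3 + (-31.6)) = 160.9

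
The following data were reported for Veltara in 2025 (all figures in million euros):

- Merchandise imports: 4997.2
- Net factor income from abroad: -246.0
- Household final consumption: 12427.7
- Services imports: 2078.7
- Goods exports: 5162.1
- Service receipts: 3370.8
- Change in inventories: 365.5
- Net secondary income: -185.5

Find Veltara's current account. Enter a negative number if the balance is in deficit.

1025.5

Goods balance = 5162.1 - 4997.2 = 164.9
Services balance = 3370.8 - 2078.7 = 1292.1
Trade balance (goods + services) = 164.9 + 1292.1 = 1457.0
Net primary income = -246.0
Net secondary income = -185.5
Current account = 1457.0 + (-246.0) + (-185.5) = 1025.5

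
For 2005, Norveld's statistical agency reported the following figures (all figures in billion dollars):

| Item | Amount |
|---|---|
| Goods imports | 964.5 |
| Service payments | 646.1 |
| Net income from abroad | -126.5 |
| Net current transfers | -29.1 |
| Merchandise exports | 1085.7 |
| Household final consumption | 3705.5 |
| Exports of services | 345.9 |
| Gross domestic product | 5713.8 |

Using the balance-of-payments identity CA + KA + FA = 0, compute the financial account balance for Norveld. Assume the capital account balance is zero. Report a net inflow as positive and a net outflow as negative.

Goods balance = 1085.7 - 964.5 = 121.2
Services balance = 345.9 - 646.1 = -300.2
Trade balance (goods + services) = 121.2 + (-300.2) = -179.0
Net primary income = -126.5
Net secondary income = -29.1
Current account = -179.0 + (-126.5) + (-29.1) = -334.6
Financial account = -(-334.6) = 334.6

334.6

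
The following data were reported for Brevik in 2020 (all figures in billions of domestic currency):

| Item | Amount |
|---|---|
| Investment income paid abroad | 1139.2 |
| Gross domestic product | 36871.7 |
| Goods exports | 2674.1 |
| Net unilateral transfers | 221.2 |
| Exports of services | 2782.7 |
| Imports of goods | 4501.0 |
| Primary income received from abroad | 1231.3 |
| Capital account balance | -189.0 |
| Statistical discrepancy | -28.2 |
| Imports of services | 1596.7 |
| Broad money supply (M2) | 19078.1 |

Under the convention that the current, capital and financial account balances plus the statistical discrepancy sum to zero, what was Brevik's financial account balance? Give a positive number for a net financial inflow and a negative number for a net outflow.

Goods balance = 2674.1 - 4501.0 = -1826.9
Services balance = 2782.7 - 1596.7 = 1186.0
Trade balance (goods + services) = -1826.9 + 1186.0 = -640.9
Net primary income = 1231.3 - 1139.2 = 92.1
Net secondary income = 221.2
Current account = -640.9 + 92.1 + 221.2 = -327.6
Financial account = -(-327.6 + (-189.0) + (-28.2)) = 544.8

544.8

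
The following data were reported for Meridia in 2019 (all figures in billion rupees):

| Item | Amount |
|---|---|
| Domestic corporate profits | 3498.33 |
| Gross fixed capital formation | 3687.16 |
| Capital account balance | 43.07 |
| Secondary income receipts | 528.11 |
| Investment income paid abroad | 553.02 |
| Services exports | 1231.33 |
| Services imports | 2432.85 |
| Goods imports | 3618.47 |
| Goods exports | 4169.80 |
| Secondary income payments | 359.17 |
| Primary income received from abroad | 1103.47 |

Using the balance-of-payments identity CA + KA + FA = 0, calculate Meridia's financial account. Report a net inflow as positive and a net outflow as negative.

Goods balance = 4169.80 - 3618.47 = 551.33
Services balance = 1231.33 - 2432.85 = -1201.52
Trade balance (goods + services) = 551.33 + (-1201.52) = -650.19
Net primary income = 1103.47 - 553.02 = 550.45
Net secondary income = 528.11 - 359.17 = 168.94
Current account = -650.19 + 550.45 + 168.94 = 69.20
Financial account = -(69.20 + 43.07) = -112.27

-112.27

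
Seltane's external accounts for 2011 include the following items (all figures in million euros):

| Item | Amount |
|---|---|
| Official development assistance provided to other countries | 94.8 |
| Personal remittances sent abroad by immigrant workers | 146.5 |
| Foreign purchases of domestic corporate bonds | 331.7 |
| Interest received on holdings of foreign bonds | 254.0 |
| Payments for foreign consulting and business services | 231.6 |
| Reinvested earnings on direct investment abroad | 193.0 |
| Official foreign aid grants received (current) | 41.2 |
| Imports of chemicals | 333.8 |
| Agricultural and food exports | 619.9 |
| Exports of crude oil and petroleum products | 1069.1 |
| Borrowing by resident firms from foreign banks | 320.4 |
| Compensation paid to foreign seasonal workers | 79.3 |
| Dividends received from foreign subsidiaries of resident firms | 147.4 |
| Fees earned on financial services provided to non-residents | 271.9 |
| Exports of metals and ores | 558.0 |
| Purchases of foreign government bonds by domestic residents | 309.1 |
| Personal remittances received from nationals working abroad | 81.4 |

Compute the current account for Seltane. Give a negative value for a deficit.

2349.9

Goods: 558.0 + 1069.1 + 619.9 - 333.8 = 1913.2
Services: -231.6 + 271.9 = 40.3
Primary income: 254.0 + 193.0 + 147.4 - 79.3 = 515.1
Secondary income: -146.5 - 94.8 + 81.4 + 41.2 = -118.7
Current account = 1913.2 + 40.3 + 515.1 + (-118.7) = 2349.9
(Excluded from the current account — financial account: foreign purchases of domestic corporate bonds 331.7, borrowing by resident firms from foreign banks 320.4, purchases of foreign government bonds by domestic residents 309.1.)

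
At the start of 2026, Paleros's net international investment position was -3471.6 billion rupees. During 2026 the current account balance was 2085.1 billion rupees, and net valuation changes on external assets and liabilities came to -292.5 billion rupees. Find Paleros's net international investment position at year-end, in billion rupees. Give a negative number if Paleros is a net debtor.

-1679.0

Change in NIIP = current account + net valuation change = 2085.1 + (-292.5) = 1792.6
End-of-year NIIP = -3471.6 + 1792.6 = -1679.0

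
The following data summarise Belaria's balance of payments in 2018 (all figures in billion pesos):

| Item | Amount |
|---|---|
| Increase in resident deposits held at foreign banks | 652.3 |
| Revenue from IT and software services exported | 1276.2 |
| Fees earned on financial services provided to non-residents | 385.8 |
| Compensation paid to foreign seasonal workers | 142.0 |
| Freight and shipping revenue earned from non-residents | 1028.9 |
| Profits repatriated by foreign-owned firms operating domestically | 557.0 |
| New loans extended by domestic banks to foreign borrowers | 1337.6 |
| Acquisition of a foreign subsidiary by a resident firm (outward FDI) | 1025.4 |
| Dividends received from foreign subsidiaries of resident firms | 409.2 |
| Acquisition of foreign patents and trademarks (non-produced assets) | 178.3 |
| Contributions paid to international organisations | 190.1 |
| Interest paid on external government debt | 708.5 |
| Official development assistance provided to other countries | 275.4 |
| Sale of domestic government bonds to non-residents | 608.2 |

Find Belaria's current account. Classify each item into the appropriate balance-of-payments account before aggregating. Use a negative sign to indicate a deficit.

1227.1

Services: 1276.2 + 385.8 + 1028.9 = 2690.9
Primary income: -708.5 - 142.0 + 409.2 - 557.0 = -998.3
Secondary income: -275.4 - 190.1 = -465.5
Current account = 2690.9 + (-998.3) + (-465.5) = 1227.1
(Excluded from the current account — financial account: increase in resident deposits held at foreign banks 652.3, new loans extended by domestic banks to foreign borrowers 1337.6, acquisition of a foreign subsidiary by a resident firm (outward FDI) 1025.4, sale of domestic government bonds to non-residents 608.2; capital account: acquisition of foreign patents and trademarks (non-produced assets) 178.3.)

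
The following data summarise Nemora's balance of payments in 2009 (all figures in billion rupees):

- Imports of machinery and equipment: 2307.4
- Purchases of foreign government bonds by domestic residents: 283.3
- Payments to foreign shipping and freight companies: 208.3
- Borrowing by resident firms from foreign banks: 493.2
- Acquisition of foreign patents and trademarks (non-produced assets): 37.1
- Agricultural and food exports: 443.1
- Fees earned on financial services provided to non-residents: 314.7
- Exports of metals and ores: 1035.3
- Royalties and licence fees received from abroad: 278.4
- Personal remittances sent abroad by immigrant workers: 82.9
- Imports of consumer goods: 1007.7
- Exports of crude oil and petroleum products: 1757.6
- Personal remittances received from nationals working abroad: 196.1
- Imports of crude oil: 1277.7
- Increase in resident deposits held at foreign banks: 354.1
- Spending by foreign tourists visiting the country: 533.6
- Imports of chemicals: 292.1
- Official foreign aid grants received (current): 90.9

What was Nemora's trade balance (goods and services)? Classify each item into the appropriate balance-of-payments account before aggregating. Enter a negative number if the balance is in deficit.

Goods: -292.1 - 2307.4 + 1035.3 - 1277.7 + 443.1 + 1757.6 - 1007.7 = -1648.9
Services: 314.7 + 278.4 + 533.6 - 208.3 = 918.4
Trade balance = -1648.9 + 918.4 = -730.5
(Excluded from the trade balance — financial account: purchases of foreign government bonds by domestic residents 283.3, borrowing by resident firms from foreign banks 493.2, increase in resident deposits held at foreign banks 354.1; capital account: acquisition of foreign patents and trademarks (non-produced assets) 37.1; secondary income: personal remittances sent abroad by immigrant workers 82.9, personal remittances received from nationals working abroad 196.1, official foreign aid grants received (current) 90.9.)

-730.5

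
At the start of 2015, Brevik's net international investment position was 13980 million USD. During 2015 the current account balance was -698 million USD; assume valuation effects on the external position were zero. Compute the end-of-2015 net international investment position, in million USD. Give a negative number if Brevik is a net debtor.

With no valuation effects, change in NIIP = current account = -698
End-of-year NIIP = 13980 + (-698) = 13282

13282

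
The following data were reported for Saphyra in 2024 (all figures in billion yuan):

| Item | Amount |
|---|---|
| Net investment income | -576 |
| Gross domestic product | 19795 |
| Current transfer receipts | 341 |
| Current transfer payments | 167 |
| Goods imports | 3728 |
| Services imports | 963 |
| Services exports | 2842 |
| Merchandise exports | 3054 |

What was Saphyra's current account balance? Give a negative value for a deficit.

803

Goods balance = 3054 - 3728 = -674
Services balance = 2842 - 963 = 1879
Trade balance (goods + services) = -674 + 1879 = 1205
Net primary income = -576
Net secondary income = 341 - 167 = 174
Current account = 1205 + (-576) + 174 = 803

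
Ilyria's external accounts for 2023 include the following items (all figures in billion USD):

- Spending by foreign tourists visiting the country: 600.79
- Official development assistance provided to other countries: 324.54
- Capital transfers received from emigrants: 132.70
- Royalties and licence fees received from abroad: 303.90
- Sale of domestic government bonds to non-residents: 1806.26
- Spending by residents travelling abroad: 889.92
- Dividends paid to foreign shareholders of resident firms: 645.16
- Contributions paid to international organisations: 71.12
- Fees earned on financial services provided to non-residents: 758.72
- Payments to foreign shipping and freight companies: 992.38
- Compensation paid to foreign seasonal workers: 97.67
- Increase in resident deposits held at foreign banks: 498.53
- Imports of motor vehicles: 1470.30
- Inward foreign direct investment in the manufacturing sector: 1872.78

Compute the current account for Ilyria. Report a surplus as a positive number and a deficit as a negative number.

Goods: -1470.30
Services: 758.72 + 303.90 + 600.79 - 992.38 - 889.92 = -218.89
Primary income: -97.67 - 645.16 = -742.83
Secondary income: -71.12 - 324.54 = -395.66
Current account = (-1470.30) + (-218.89) + (-742.83) + (-395.66) = -2827.68
(Excluded from the current account — capital account: capital transfers received from emigrants 132.70; financial account: sale of domestic government bonds to non-residents 1806.26, increase in resident deposits held at foreign banks 498.53, inward foreign direct investment in the manufacturing sector 1872.78.)

-2827.68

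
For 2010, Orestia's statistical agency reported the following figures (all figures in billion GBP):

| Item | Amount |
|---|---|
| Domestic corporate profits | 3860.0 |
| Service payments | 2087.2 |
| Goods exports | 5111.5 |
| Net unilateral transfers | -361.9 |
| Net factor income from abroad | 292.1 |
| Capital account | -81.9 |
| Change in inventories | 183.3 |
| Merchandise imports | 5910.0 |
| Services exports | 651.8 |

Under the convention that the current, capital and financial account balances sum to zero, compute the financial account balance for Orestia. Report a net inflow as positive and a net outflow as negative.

Goods balance = 5111.5 - 5910.0 = -798.5
Services balance = 651.8 - 2087.2 = -1435.4
Trade balance (goods + services) = -798.5 + (-1435.4) = -2233.9
Net primary income = 292.1
Net secondary income = -361.9
Current account = -2233.9 + 292.1 + (-361.9) = -2303.7
Financial account = -(-2303.7 + (-81.9)) = 2385.6

2385.6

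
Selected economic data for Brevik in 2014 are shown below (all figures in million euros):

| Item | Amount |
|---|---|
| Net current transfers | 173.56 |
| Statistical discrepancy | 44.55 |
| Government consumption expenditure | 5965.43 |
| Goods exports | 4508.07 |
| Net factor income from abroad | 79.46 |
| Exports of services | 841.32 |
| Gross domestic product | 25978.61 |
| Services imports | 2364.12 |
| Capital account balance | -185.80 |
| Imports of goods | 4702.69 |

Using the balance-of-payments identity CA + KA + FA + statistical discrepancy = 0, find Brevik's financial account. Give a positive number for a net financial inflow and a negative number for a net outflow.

Goods balance = 4508.07 - 4702.69 = -194.62
Services balance = 841.32 - 2364.12 = -1522.80
Trade balance (goods + services) = -194.62 + (-1522.80) = -1717.42
Net primary income = 79.46
Net secondary income = 173.56
Current account = -1717.42 + 79.46 + 173.56 = -1464.40
Financial account = -(-1464.40 + (-185.80) + 44.55) = 1605.65

1605.65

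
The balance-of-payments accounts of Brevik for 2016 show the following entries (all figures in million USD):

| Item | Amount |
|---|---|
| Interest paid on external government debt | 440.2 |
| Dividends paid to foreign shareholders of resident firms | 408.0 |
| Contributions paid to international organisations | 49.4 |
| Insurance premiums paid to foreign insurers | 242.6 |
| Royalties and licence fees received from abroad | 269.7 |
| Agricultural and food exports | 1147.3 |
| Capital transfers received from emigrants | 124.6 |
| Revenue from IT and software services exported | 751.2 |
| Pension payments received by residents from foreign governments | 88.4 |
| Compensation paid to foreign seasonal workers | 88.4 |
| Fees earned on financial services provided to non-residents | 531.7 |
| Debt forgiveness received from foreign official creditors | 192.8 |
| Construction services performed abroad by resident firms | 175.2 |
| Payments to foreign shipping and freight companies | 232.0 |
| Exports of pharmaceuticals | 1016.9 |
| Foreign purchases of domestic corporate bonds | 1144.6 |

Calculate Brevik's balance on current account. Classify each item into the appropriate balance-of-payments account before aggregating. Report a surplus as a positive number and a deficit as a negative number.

Goods: 1147.3 + 1016.9 = 2164.2
Services: -232.0 + 269.7 + 175.2 + 531.7 - 242.6 + 751.2 = 1253.2
Primary income: -88.4 - 408.0 - 440.2 = -936.6
Secondary income: -49.4 + 88.4 = 39.0
Current account = 2164.2 + 1253.2 + (-936.6) + 39.0 = 2519.8
(Excluded from the current account — capital account: capital transfers received from emigrants 124.6, debt forgiveness received from foreign official creditors 192.8; financial account: foreign purchases of domestic corporate bonds 1144.6.)

2519.8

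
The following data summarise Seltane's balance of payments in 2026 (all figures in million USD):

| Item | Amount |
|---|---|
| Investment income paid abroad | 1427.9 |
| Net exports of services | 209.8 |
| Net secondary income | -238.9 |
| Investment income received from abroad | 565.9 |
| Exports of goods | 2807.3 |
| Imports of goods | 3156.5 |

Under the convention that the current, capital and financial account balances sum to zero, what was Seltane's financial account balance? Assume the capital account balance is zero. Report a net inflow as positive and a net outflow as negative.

1240.3

Goods balance = 2807.3 - 3156.5 = -349.2
Services balance = 209.8
Trade balance (goods + services) = -349.2 + 209.8 = -139.4
Net primary income = 565.9 - 1427.9 = -862.0
Net secondary income = -238.9
Current account = -139.4 + (-862.0) + (-238.9) = -1240.3
Financial account = -(-1240.3) = 1240.3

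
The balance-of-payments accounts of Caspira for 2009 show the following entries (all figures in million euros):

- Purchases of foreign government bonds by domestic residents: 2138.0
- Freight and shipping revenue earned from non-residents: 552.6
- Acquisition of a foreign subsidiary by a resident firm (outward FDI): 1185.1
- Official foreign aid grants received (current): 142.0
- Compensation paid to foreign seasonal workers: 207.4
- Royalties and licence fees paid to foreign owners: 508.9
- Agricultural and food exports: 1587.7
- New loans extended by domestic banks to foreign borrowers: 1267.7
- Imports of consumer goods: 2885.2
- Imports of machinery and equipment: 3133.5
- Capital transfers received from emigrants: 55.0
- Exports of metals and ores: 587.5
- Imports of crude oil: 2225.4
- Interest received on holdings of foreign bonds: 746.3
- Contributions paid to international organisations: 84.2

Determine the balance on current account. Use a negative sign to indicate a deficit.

Goods: 587.5 - 3133.5 - 2885.2 - 2225.4 + 1587.7 = -6068.9
Services: -508.9 + 552.6 = 43.7
Primary income: 746.3 - 207.4 = 538.9
Secondary income: 142.0 - 84.2 = 57.8
Current account = (-6068.9) + 43.7 + 538.9 + 57.8 = -5428.5
(Excluded from the current account — financial account: purchases of foreign government bonds by domestic residents 2138.0, acquisition of a foreign subsidiary by a resident firm (outward FDI) 1185.1, new loans extended by domestic banks to foreign borrowers 1267.7; capital account: capital transfers received from emigrants 55.0.)

-5428.5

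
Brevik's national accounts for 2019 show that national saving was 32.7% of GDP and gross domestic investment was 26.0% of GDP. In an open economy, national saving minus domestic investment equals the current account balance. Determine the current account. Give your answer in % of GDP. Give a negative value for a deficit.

6.7

S - I = CA (net lending to the rest of the world).
CA = S - I = 32.7 - 26.0 = 6.7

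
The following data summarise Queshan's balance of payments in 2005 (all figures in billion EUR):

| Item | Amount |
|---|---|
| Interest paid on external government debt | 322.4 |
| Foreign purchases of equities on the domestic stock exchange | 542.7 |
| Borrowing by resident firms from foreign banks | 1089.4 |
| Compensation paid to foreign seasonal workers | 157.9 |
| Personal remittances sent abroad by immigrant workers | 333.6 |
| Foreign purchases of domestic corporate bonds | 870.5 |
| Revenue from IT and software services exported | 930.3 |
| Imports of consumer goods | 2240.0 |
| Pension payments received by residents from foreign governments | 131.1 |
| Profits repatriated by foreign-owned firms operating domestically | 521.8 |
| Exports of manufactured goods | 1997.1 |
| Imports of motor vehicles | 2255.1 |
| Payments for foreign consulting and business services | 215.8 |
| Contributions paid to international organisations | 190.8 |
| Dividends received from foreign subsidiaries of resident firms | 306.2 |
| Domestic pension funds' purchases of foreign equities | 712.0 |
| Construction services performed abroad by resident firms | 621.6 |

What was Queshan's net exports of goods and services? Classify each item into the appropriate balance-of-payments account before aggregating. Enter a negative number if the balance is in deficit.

-1161.9

Goods: 1997.1 - 2255.1 - 2240.0 = -2498.0
Services: 930.3 + 621.6 - 215.8 = 1336.1
Trade balance = -2498.0 + 1336.1 = -1161.9
(Excluded from the trade balance — primary income: interest paid on external government debt 322.4, compensation paid to foreign seasonal workers 157.9, profits repatriated by foreign-owned firms operating domestically 521.8, dividends received from foreign subsidiaries of resident firms 306.2; financial account: foreign purchases of equities on the domestic stock exchange 542.7, borrowing by resident firms from foreign banks 1089.4, foreign purchases of domestic corporate bonds 870.5, domestic pension funds' purchases of foreign equities 712.0; secondary income: personal remittances sent abroad by immigrant workers 333.6, pension payments received by residents from foreign governments 131.1, contributions paid to international organisations 190.8.)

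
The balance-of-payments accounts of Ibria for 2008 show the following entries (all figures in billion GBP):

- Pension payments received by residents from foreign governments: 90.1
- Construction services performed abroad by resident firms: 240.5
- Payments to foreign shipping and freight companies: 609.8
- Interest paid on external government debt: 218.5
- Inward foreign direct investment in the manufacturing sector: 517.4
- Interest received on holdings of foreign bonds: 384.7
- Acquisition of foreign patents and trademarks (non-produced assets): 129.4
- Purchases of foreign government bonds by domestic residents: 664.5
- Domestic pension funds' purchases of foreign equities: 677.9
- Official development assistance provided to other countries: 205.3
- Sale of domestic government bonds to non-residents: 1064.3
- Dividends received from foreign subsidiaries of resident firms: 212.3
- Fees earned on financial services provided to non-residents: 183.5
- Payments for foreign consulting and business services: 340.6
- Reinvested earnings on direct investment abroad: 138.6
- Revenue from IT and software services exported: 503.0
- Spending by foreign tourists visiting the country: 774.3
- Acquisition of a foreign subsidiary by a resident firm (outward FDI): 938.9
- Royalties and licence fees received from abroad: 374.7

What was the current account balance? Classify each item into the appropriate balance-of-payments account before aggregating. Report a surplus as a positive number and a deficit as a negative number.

1527.5

Services: -340.6 - 609.8 + 183.5 + 374.7 + 503.0 + 240.5 + 774.3 = 1125.6
Primary income: 138.6 - 218.5 + 384.7 + 212.3 = 517.1
Secondary income: -205.3 + 90.1 = -115.2
Current account = 1125.6 + 517.1 + (-115.2) = 1527.5
(Excluded from the current account — financial account: inward foreign direct investment in the manufacturing sector 517.4, purchases of foreign government bonds by domestic residents 664.5, domestic pension funds' purchases of foreign equities 677.9, sale of domestic government bonds to non-residents 1064.3, acquisition of a foreign subsidiary by a resident firm (outward FDI) 938.9; capital account: acquisition of foreign patents and trademarks (non-produced assets) 129.4.)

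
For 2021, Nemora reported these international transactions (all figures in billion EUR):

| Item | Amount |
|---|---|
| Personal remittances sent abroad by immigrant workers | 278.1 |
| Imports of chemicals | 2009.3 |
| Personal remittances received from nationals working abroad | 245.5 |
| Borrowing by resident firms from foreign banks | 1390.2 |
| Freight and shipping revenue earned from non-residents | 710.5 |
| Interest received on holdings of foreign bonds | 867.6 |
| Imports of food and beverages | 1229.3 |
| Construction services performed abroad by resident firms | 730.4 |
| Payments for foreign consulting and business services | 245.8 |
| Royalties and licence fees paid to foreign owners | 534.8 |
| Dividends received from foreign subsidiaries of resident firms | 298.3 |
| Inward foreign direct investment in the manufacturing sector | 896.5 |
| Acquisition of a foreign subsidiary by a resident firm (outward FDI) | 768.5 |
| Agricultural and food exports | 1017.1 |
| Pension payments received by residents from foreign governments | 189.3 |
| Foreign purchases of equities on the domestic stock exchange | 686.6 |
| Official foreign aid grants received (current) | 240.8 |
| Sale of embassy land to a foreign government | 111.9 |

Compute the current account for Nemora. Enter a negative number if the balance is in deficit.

Goods: -2009.3 + 1017.1 - 1229.3 = -2221.5
Services: 730.4 - 534.8 - 245.8 + 710.5 = 660.3
Primary income: 298.3 + 867.6 = 1165.9
Secondary income: 240.8 + 189.3 + 245.5 - 278.1 = 397.5
Current account = (-2221.5) + 660.3 + 1165.9 + 397.5 = 2.2
(Excluded from the current account — financial account: borrowing by resident firms from foreign banks 1390.2, inward foreign direct investment in the manufacturing sector 896.5, acquisition of a foreign subsidiary by a resident firm (outward FDI) 768.5, foreign purchases of equities on the domestic stock exchange 686.6; capital account: sale of embassy land to a foreign government 111.9.)

2.2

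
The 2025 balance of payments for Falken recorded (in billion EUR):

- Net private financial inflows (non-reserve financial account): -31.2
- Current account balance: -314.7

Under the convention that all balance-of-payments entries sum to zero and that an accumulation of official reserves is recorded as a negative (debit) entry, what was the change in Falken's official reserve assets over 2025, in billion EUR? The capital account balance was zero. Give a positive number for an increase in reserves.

Official reserve transactions balance = -((-314.7) + (-31.2)) = 345.9
An accumulation of reserves is recorded as a debit (negative entry), so the change in the stock of reserves is the negative of that balance.
Change in official reserves = -(345.9) = -345.9

-345.9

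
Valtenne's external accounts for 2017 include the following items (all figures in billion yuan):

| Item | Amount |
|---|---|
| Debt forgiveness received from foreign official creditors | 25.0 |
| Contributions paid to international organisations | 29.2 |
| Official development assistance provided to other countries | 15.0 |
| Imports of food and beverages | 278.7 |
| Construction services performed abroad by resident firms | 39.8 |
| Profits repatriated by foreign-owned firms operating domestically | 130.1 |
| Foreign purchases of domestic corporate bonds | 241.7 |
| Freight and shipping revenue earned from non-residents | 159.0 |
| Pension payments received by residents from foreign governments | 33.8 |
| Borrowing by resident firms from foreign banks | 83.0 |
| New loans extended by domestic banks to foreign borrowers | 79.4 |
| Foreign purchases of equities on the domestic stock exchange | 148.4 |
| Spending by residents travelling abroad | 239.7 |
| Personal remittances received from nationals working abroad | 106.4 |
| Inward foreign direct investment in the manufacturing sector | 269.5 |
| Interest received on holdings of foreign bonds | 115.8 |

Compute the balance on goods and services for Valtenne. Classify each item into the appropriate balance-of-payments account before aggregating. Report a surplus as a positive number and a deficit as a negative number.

-319.6

Goods: -278.7
Services: 159.0 - 239.7 + 39.8 = -40.9
Trade balance = -278.7 + (-40.9) = -319.6
(Excluded from the trade balance — capital account: debt forgiveness received from foreign official creditors 25.0; secondary income: contributions paid to international organisations 29.2, official development assistance provided to other countries 15.0, pension payments received by residents from foreign governments 33.8, personal remittances received from nationals working abroad 106.4; primary income: profits repatriated by foreign-owned firms operating domestically 130.1, interest received on holdings of foreign bonds 115.8; financial account: foreign purchases of domestic corporate bonds 241.7, borrowing by resident firms from foreign banks 83.0, new loans extended by domestic banks to foreign borrowers 79.4, foreign purchases of equities on the domestic stock exchange 148.4, inward foreign direct investment in the manufacturing sector 269.5.)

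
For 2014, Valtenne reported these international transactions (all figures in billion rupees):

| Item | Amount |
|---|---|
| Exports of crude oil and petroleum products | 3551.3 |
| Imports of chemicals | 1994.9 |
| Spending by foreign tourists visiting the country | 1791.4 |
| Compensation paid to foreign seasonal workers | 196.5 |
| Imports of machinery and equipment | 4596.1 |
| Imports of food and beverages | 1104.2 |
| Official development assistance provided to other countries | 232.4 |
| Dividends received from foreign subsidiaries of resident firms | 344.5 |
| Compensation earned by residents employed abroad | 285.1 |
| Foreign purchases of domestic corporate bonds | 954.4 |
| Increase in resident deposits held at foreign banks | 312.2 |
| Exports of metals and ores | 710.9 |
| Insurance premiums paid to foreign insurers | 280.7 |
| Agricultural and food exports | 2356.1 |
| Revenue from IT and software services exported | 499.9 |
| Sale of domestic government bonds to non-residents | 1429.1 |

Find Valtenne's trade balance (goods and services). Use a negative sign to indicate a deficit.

Goods: -4596.1 - 1994.9 + 3551.3 - 1104.2 + 2356.1 + 710.9 = -1076.9
Services: -280.7 + 499.9 + 1791.4 = 2010.6
Trade balance = -1076.9 + 2010.6 = 933.7
(Excluded from the trade balance — primary income: compensation paid to foreign seasonal workers 196.5, dividends received from foreign subsidiaries of resident firms 344.5, compensation earned by residents employed abroad 285.1; secondary income: official development assistance provided to other countries 232.4; financial account: foreign purchases of domestic corporate bonds 954.4, increase in resident deposits held at foreign banks 312.2, sale of domestic government bonds to non-residents 1429.1.)

933.7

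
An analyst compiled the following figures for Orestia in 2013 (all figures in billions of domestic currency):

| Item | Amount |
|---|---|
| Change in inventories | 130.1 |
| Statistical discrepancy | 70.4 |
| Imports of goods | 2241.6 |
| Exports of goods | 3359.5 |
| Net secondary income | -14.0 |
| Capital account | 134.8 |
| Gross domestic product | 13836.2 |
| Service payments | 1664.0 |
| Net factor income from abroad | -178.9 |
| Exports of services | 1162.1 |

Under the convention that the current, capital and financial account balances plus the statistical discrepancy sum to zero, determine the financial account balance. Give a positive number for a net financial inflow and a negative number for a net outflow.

-628.3

Goods balance = 3359.5 - 2241.6 = 1117.9
Services balance = 1162.1 - 1664.0 = -501.9
Trade balance (goods + services) = 1117.9 + (-501.9) = 616.0
Net primary income = -178.9
Net secondary income = -14.0
Current account = 616.0 + (-178.9) + (-14.0) = 423.1
Financial account = -(423.1 + 134.8 + 70.4) = -628.3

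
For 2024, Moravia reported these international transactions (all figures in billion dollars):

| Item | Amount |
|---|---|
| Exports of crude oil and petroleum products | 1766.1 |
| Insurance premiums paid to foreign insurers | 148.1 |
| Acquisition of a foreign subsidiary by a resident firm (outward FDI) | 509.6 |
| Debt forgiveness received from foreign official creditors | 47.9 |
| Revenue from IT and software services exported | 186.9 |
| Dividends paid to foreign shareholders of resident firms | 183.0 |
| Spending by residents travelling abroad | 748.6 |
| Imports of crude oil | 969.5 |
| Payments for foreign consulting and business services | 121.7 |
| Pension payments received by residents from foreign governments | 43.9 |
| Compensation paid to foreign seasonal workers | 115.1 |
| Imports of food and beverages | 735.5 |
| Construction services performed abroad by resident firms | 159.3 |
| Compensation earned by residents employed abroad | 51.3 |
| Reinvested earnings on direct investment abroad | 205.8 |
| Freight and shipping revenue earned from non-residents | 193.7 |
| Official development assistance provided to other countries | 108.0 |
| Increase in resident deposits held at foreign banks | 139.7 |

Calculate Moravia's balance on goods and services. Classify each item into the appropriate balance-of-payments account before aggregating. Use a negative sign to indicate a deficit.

-417.4

Goods: 1766.1 - 969.5 - 735.5 = 61.1
Services: 159.3 - 121.7 + 193.7 + 186.9 - 148.1 - 748.6 = -478.5
Trade balance = 61.1 + (-478.5) = -417.4
(Excluded from the trade balance — financial account: acquisition of a foreign subsidiary by a resident firm (outward FDI) 509.6, increase in resident deposits held at foreign banks 139.7; capital account: debt forgiveness received from foreign official creditors 47.9; primary income: dividends paid to foreign shareholders of resident firms 183.0, compensation paid to foreign seasonal workers 115.1, compensation earned by residents employed abroad 51.3, reinvested earnings on direct investment abroad 205.8; secondary income: pension payments received by residents from foreign governments 43.9, official development assistance provided to other countries 108.0.)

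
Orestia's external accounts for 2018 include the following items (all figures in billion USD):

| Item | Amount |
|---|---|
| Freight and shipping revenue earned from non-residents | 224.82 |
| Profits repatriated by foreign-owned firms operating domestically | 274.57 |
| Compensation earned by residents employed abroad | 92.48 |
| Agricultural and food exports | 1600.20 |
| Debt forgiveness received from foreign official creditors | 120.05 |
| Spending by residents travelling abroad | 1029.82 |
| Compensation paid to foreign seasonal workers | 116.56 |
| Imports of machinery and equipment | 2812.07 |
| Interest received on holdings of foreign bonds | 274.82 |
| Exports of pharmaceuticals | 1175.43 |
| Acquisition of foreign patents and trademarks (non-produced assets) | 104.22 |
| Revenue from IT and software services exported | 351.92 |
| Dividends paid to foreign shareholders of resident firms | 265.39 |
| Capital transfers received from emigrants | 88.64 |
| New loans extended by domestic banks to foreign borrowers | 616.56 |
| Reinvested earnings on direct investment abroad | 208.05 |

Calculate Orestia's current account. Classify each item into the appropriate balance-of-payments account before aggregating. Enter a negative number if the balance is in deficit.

-570.69

Goods: 1600.20 - 2812.07 + 1175.43 = -36.44
Services: 224.82 + 351.92 - 1029.82 = -453.08
Primary income: 208.05 - 265.39 - 274.57 + 92.48 + 274.82 - 116.56 = -81.17
Current account = (-36.44) + (-453.08) + (-81.17) = -570.69
(Excluded from the current account — capital account: debt forgiveness received from foreign official creditors 120.05, acquisition of foreign patents and trademarks (non-produced assets) 104.22, capital transfers received from emigrants 88.64; financial account: new loans extended by domestic banks to foreign borrowers 616.56.)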